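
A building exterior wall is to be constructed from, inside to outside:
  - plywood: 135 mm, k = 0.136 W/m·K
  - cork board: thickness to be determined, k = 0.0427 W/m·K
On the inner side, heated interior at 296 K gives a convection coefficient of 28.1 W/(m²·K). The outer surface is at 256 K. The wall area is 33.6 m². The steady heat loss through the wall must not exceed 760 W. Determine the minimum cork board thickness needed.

L ≈ 31.6 mm

Treating each layer as a thermal resistance in series:
R_inner film = 1/(h_i·A) = 1/(28.1×33.6) = 0.001059 K/W
R_plywood = L/(kA) = 0.135/(0.136×33.6) = 0.02954 K/W
Sum of the known resistances R_other = 0.0306 K/W
Required total resistance R_tot = ΔT/Q_allow = 40/760 = 0.05263 K/W
R_cork board = R_tot − R_other = 0.02203 K/W
L = R·k·A = 0.02203×0.0427×33.6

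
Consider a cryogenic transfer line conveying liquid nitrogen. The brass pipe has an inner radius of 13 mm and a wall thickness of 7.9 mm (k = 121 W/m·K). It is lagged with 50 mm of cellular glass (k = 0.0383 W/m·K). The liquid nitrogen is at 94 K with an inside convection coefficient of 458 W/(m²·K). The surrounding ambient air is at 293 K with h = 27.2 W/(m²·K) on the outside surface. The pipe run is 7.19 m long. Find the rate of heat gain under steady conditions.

Q ≈ 276 W

Cylindrical conduction, so R = ln(r₂/r₁)/(2πkL) per layer, in series:
R_inner film = 1/(h_i·2πr₁L) = 1/(458×2π×0.013×7.19) = 0.003718 K/W
R_brass pipe wall = ln(20.9/13)/(2π×121×7.19) = 8.686×10^-5 K/W
R_cellular glass = ln(70.9/20.9)/(2π×0.0383×7.19) = 0.706 K/W
R_outer film = 1/(h_o·2πr_oL) = 1/(27.2×2π×0.0709×7.19) = 0.01148 K/W
R_total = 0.7213 K/W
Q = ΔT/R_total = 199/0.7213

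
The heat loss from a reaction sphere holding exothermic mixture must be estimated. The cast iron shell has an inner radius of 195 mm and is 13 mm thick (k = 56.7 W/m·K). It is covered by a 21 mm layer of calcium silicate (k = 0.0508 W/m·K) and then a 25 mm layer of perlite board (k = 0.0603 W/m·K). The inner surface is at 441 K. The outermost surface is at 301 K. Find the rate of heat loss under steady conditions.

For a spherical shell R = (1/r₁ − 1/r₂)/(4πk); film R = 1/(h·4πr²). In series:
R_cast iron shell = (1/0.195 − 1/0.208)/(4π×56.7) = 4.498×10^-4 K/W
R_calcium silicate = (1/0.208 − 1/0.229)/(4π×0.0508) = 0.6906 K/W
R_perlite board = (1/0.229 − 1/0.254)/(4π×0.0603) = 0.5672 K/W
R_total = 1.258 K/W
Q = ΔT/R_total = 140/1.258

Q ≈ 111 W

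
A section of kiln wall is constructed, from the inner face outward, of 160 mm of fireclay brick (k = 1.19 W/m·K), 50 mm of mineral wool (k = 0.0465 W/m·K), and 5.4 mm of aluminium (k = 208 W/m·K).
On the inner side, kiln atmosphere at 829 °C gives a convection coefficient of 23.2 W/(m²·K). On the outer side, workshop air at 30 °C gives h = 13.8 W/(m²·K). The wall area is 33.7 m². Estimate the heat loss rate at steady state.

Model the wall as resistances in series:
R_inner film = 1/(h_i·A) = 1/(23.2×33.7) = 0.001279 K/W
R_fireclay brick = L/(kA) = 0.16/(1.19×33.7) = 0.00399 K/W
R_mineral wool = L/(kA) = 0.05/(0.0465×33.7) = 0.03191 K/W
R_aluminium = L/(kA) = 0.0054/(208×33.7) = 7.704×10^-7 K/W
R_outer film = 1/(h_o·A) = 1/(13.8×33.7) = 0.00215 K/W
R_total = 0.03933 K/W
Q = ΔT / R_total = 799 / 0.03933

Q ≈ 20300 W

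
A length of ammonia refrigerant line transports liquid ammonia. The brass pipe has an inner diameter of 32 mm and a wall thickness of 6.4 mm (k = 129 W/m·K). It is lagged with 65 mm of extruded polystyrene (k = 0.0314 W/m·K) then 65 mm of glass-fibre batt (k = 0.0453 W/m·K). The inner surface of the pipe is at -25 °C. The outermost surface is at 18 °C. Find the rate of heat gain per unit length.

For a radial system each layer contributes R = ln(r_out/r_in)/(2πkL); films add R = 1/(hA).
R_brass pipe wall = ln(22.4/16)/(2π×129×1) = 4.151×10^-4 K/W
R_extruded polystyrene = ln(87.4/22.4)/(2π×0.0314×1) = 6.901 K/W
R_glass-fibre batt = ln(152.4/87.4)/(2π×0.0453×1) = 1.953 K/W
R_total = 8.854 K/W
Q = ΔT/R_total = 43/8.854

q′ ≈ 4.86 W/m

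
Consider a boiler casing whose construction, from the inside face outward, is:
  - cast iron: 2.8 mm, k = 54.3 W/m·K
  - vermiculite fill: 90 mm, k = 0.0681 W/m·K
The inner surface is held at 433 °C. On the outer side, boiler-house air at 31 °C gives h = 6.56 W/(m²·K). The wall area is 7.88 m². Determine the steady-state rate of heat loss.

Series thermal resistances:
R_cast iron = L/(kA) = 0.0028/(54.3×7.88) = 6.544×10^-6 K/W
R_vermiculite fill = L/(kA) = 0.09/(0.0681×7.88) = 0.1677 K/W
R_outer film = 1/(h_o·A) = 1/(6.56×7.88) = 0.01935 K/W
R_total = 0.1871 K/W
Q = ΔT / R_total = 402 / 0.1871

Q ≈ 2150 W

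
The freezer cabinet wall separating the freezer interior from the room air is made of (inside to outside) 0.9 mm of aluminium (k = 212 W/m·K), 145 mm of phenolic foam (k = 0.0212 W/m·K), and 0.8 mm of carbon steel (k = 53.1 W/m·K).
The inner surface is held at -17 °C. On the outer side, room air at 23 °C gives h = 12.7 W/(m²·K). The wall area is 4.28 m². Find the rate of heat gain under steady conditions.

Treating each layer as a thermal resistance in series:
R_aluminium = L/(kA) = 0.0009/(212×4.28) = 9.919×10^-7 K/W
R_phenolic foam = L/(kA) = 0.145/(0.0212×4.28) = 1.598 K/W
R_carbon steel = L/(kA) = 0.0008/(53.1×4.28) = 3.52×10^-6 K/W
R_outer film = 1/(h_o·A) = 1/(12.7×4.28) = 0.0184 K/W
R_total = 1.616 K/W
Q = ΔT / R_total = 40 / 1.616

Q ≈ 24.7 W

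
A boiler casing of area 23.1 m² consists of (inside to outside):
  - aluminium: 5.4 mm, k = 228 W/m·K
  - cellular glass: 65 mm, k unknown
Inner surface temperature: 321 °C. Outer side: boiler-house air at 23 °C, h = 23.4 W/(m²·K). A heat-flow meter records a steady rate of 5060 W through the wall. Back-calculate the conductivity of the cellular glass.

Using the resistance-network approach (series):
R_aluminium = L/(kA) = 0.0054/(228×23.1) = 1.025×10^-6 K/W
R_outer film = 1/(h_o·A) = 1/(23.4×23.1) = 0.00185 K/W
Sum of known resistances R_other = 0.001851 K/W
Total R = ΔT/Q = 298/5060 = 0.05889 K/W
R_cellular glass = R_total − R_other = 0.05704 K/W
k = L/(R·A) = 0.065/(0.05704×23.1)

k ≈ 0.0493 W/(m·K)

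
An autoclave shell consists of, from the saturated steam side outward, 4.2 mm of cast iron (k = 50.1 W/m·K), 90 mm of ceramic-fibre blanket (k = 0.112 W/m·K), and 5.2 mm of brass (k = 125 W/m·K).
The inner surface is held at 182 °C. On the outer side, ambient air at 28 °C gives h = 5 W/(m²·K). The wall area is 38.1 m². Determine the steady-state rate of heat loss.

Q ≈ 5850 W

Treating each layer as a thermal resistance in series:
R_cast iron = L/(kA) = 0.0042/(50.1×38.1) = 2.2×10^-6 K/W
R_ceramic-fibre blanket = L/(kA) = 0.09/(0.112×38.1) = 0.02109 K/W
R_brass = L/(kA) = 0.0052/(125×38.1) = 1.092×10^-6 K/W
R_outer film = 1/(h_o·A) = 1/(5×38.1) = 0.005249 K/W
R_total = 0.02634 K/W
Q = ΔT / R_total = 154 / 0.02634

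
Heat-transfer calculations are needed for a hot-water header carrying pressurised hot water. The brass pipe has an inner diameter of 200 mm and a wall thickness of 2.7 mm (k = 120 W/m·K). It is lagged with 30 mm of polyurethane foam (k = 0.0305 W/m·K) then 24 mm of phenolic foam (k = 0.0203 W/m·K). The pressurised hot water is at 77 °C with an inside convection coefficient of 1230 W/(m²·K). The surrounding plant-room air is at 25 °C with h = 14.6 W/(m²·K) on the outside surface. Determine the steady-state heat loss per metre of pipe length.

For a radial system each layer contributes R = ln(r_out/r_in)/(2πkL); films add R = 1/(hA).
R_inner film = 1/(h_i·2πr₁L) = 1/(1230×2π×0.1×1) = 0.001294 K/W
R_brass pipe wall = ln(102.7/100)/(2π×120×1) = 3.533×10^-5 K/W
R_polyurethane foam = ln(132.7/102.7)/(2π×0.0305×1) = 1.337 K/W
R_phenolic foam = ln(156.7/132.7)/(2π×0.0203×1) = 1.303 K/W
R_outer film = 1/(h_o·2πr_oL) = 1/(14.6×2π×0.1567×1) = 0.06957 K/W
R_total = 2.712 K/W
Q = ΔT/R_total = 52/2.712

q′ ≈ 19.2 W/m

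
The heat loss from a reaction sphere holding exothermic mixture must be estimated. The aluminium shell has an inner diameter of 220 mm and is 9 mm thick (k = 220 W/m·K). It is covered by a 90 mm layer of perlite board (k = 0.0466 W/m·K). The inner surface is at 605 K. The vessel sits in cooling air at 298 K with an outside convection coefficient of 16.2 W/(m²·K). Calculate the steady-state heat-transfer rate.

Radial (spherical) resistances in series:
R_aluminium shell = (1/0.11 − 1/0.119)/(4π×220) = 2.487×10^-4 K/W
R_perlite board = (1/0.119 − 1/0.209)/(4π×0.0466) = 6.18 K/W
R_outer film = 1/(h·4πr_o²) = 1/(16.2×4π×0.209²) = 0.1125 K/W
R_total = 6.292 K/W
Q = ΔT/R_total = 307/6.292

Q ≈ 48.8 W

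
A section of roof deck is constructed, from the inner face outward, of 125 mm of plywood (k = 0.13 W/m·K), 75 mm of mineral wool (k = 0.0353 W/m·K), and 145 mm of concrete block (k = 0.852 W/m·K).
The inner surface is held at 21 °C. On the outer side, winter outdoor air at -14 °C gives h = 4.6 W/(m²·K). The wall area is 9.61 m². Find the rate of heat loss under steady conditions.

Series thermal resistances:
R_plywood = L/(kA) = 0.125/(0.13×9.61) = 0.1001 K/W
R_mineral wool = L/(kA) = 0.075/(0.0353×9.61) = 0.2211 K/W
R_concrete block = L/(kA) = 0.145/(0.852×9.61) = 0.01771 K/W
R_outer film = 1/(h_o·A) = 1/(4.6×9.61) = 0.02262 K/W
R_total = 0.3615 K/W
Q = ΔT / R_total = 35 / 0.3615

Q ≈ 96.8 W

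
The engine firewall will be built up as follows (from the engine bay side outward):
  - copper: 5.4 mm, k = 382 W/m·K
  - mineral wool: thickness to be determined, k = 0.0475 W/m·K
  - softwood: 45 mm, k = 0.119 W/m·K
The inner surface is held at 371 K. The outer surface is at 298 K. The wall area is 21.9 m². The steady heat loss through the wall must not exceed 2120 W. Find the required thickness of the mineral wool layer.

Series thermal resistances:
R_copper = L/(kA) = 0.0054/(382×21.9) = 6.455×10^-7 K/W
R_softwood = L/(kA) = 0.045/(0.119×21.9) = 0.01727 K/W
Sum of the known resistances R_other = 0.01727 K/W
Required total resistance R_tot = ΔT/Q_allow = 73/2120 = 0.03443 K/W
R_mineral wool = R_tot − R_other = 0.01717 K/W
L = R·k·A = 0.01717×0.0475×21.9

L ≈ 17.9 mm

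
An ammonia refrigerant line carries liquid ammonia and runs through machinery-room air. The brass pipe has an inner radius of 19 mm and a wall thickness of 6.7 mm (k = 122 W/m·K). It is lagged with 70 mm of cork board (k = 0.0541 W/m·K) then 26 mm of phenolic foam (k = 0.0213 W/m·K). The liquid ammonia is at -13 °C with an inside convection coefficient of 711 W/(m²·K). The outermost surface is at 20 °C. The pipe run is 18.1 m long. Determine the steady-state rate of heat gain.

Cylindrical conduction, so R = ln(r₂/r₁)/(2πkL) per layer, in series:
R_inner film = 1/(h_i·2πr₁L) = 1/(711×2π×0.019×18.1) = 6.509×10^-4 K/W
R_brass pipe wall = ln(25.7/19)/(2π×122×18.1) = 2.177×10^-5 K/W
R_cork board = ln(95.7/25.7)/(2π×0.0541×18.1) = 0.2137 K/W
R_phenolic foam = ln(121.7/95.7)/(2π×0.0213×18.1) = 0.09922 K/W
R_total = 0.3136 K/W
Q = ΔT/R_total = 33/0.3136

Q ≈ 105 W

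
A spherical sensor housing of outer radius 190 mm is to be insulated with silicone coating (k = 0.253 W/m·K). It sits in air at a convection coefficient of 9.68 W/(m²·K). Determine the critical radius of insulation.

For a sphere r_cr = 2k/h = 2×0.253/9.68
r_cr = 52.3 mm; since the bare radius (190 mm) is above r_cr, any added insulation will reduce heat loss.

r_cr ≈ 52.3 mm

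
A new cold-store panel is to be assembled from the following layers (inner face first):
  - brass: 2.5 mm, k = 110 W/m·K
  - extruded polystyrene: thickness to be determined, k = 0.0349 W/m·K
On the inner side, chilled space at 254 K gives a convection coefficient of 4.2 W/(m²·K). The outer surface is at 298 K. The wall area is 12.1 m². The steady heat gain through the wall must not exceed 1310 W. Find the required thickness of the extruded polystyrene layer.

Using the resistance-network approach (series):
R_inner film = 1/(h_i·A) = 1/(4.2×12.1) = 0.01968 K/W
R_brass = L/(kA) = 0.0025/(110×12.1) = 1.878×10^-6 K/W
Sum of the known resistances R_other = 0.01968 K/W
Required total resistance R_tot = ΔT/Q_allow = 44/1310 = 0.03359 K/W
R_extruded polystyrene = R_tot − R_other = 0.01391 K/W
L = R·k·A = 0.01391×0.0349×12.1

L ≈ 5.87 mm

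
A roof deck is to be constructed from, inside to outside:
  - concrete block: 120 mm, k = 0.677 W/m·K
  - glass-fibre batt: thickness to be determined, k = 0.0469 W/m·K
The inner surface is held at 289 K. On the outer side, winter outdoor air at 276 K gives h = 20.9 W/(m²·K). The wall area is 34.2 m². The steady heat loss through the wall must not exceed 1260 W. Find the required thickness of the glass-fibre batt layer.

L ≈ 5.99 mm

Model the wall as resistances in series:
R_concrete block = L/(kA) = 0.12/(0.677×34.2) = 0.005183 K/W
R_outer film = 1/(h_o·A) = 1/(20.9×34.2) = 0.001399 K/W
Sum of the known resistances R_other = 0.006582 K/W
Required total resistance R_tot = ΔT/Q_allow = 13/1260 = 0.01032 K/W
R_glass-fibre batt = R_tot − R_other = 0.003736 K/W
L = R·k·A = 0.003736×0.0469×34.2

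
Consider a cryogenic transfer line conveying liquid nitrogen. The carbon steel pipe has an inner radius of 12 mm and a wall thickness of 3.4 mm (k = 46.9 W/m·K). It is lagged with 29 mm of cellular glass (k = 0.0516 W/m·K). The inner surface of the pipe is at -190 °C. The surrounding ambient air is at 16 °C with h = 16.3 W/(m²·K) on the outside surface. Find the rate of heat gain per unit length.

Per-layer cylindrical resistances, series-summed:
R_carbon steel pipe wall = ln(15.4/12)/(2π×46.9×1) = 8.465×10^-4 K/W
R_cellular glass = ln(44.4/15.4)/(2π×0.0516×1) = 3.266 K/W
R_outer film = 1/(h_o·2πr_oL) = 1/(16.3×2π×0.0444×1) = 0.2199 K/W
R_total = 3.487 K/W
Q = ΔT/R_total = 206/3.487

q′ ≈ 59.1 W/m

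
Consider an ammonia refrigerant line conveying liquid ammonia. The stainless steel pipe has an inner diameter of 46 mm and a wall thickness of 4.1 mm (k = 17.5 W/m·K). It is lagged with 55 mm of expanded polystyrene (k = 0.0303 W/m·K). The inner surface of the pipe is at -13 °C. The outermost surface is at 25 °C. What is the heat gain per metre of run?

q′ ≈ 6.53 W/m

Per-layer cylindrical resistances, series-summed:
R_stainless steel pipe wall = ln(27.1/23)/(2π×17.5×1) = 0.001492 K/W
R_expanded polystyrene = ln(82.1/27.1)/(2π×0.0303×1) = 5.822 K/W
R_total = 5.824 K/W
Q = ΔT/R_total = 38/5.824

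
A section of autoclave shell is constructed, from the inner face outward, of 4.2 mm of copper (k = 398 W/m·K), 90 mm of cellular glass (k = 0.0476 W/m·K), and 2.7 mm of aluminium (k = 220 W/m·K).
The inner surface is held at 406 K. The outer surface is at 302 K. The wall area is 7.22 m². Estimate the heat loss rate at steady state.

Q ≈ 397 W

Series thermal resistances:
R_copper = L/(kA) = 0.0042/(398×7.22) = 1.462×10^-6 K/W
R_cellular glass = L/(kA) = 0.09/(0.0476×7.22) = 0.2619 K/W
R_aluminium = L/(kA) = 0.0027/(220×7.22) = 1.7×10^-6 K/W
R_total = 0.2619 K/W
Q = ΔT / R_total = 104 / 0.2619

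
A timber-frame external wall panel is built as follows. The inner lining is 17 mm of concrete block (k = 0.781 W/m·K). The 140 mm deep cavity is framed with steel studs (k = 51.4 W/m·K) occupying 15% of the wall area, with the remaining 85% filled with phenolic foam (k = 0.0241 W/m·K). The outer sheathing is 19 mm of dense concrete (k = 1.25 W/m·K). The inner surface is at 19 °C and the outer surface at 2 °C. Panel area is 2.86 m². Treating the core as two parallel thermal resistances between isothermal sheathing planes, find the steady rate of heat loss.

Sheathing layers in series; stud and cavity paths in parallel between them.
R_inner = 0.017/(0.781×2.86) = 0.007611 K/W
R_stud  = 0.14/(51.4×0.15×2.86) = 0.006349 K/W
R_cav   = 0.14/(0.0241×0.85×2.86) = 2.39 K/W
1/R_core = 1/R_stud + 1/R_cav → R_core = 0.006332 K/W
R_outer = 0.019/(1.25×2.86) = 0.005315 K/W
R_total = 0.01926 K/W
Q = ΔT/R_total = 17/0.01926

Q ≈ 883 W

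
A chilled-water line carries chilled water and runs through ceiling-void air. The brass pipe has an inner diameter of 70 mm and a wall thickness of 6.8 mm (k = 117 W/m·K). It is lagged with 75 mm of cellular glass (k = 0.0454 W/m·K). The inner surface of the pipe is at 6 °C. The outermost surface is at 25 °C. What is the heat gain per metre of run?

Radial resistances (cylindrical: R_cond = ln(r_o/r_i)/(2πkL), R_conv = 1/(h·2πrL)):
R_brass pipe wall = ln(41.8/35)/(2π×117×1) = 2.415×10^-4 K/W
R_cellular glass = ln(116.8/41.8)/(2π×0.0454×1) = 3.602 K/W
R_total = 3.602 K/W
Q = ΔT/R_total = 19/3.602

q′ ≈ 5.27 W/m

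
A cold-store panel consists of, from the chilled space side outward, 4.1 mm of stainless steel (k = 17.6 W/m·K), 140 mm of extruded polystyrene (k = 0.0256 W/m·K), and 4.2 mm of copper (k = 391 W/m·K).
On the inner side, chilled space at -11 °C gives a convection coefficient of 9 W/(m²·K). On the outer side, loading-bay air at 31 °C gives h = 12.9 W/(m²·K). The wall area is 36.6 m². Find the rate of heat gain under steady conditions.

Q ≈ 272 W

Model the wall as resistances in series:
R_inner film = 1/(h_i·A) = 1/(9×36.6) = 0.003036 K/W
R_stainless steel = L/(kA) = 0.0041/(17.6×36.6) = 6.365×10^-6 K/W
R_extruded polystyrene = L/(kA) = 0.14/(0.0256×36.6) = 0.1494 K/W
R_copper = L/(kA) = 0.0042/(391×36.6) = 2.935×10^-7 K/W
R_outer film = 1/(h_o·A) = 1/(12.9×36.6) = 0.002118 K/W
R_total = 0.1546 K/W
Q = ΔT / R_total = 42 / 0.1546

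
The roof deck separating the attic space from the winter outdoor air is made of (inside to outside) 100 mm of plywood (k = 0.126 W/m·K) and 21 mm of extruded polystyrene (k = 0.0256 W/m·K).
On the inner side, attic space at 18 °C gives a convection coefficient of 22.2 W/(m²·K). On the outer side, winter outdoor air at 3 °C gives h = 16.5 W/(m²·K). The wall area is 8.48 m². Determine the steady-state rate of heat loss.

Q ≈ 74 W

Thermal resistances in series:
R_inner film = 1/(h_i·A) = 1/(22.2×8.48) = 0.005312 K/W
R_plywood = L/(kA) = 0.1/(0.126×8.48) = 0.09359 K/W
R_extruded polystyrene = L/(kA) = 0.021/(0.0256×8.48) = 0.09673 K/W
R_outer film = 1/(h_o·A) = 1/(16.5×8.48) = 0.007147 K/W
R_total = 0.2028 K/W
Q = ΔT / R_total = 15 / 0.2028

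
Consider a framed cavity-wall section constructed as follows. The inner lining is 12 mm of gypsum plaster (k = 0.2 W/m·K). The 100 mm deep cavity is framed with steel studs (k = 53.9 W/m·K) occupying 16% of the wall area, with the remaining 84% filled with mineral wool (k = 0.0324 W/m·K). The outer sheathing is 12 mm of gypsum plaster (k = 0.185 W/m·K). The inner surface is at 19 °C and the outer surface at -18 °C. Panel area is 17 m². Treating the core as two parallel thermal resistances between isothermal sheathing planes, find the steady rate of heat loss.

Q ≈ 4610 W

Sheathing layers in series; stud and cavity paths in parallel between them.
R_inner = 0.012/(0.2×17) = 0.003529 K/W
R_stud  = 0.1/(53.9×0.16×17) = 6.821×10^-4 K/W
R_cav   = 0.1/(0.0324×0.84×17) = 0.2161 K/W
1/R_core = 1/R_stud + 1/R_cav → R_core = 6.799×10^-4 K/W
R_outer = 0.012/(0.185×17) = 0.003816 K/W
R_total = 0.008025 K/W
Q = ΔT/R_total = 37/0.008025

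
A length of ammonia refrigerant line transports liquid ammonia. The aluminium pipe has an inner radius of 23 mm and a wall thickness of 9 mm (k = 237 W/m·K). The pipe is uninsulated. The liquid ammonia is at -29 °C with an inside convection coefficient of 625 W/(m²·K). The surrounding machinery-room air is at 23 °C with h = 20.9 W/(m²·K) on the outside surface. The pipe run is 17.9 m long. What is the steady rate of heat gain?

Per-layer cylindrical resistances, series-summed:
R_inner film = 1/(h_i·2πr₁L) = 1/(625×2π×0.023×17.9) = 6.185×10^-4 K/W
R_aluminium pipe wall = ln(32/23)/(2π×237×17.9) = 1.239×10^-5 K/W
R_outer film = 1/(h_o·2πr_oL) = 1/(20.9×2π×0.032×17.9) = 0.01329 K/W
R_total = 0.01393 K/W
Q = ΔT/R_total = 52/0.01393

Q ≈ 3730 W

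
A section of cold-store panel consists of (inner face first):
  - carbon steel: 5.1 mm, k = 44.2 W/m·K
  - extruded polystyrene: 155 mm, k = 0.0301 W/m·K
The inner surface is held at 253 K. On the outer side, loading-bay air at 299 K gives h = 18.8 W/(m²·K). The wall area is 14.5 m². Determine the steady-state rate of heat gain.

Treating each layer as a thermal resistance in series:
R_carbon steel = L/(kA) = 0.0051/(44.2×14.5) = 7.958×10^-6 K/W
R_extruded polystyrene = L/(kA) = 0.155/(0.0301×14.5) = 0.3551 K/W
R_outer film = 1/(h_o·A) = 1/(18.8×14.5) = 0.003668 K/W
R_total = 0.3588 K/W
Q = ΔT / R_total = 46 / 0.3588

Q ≈ 128 W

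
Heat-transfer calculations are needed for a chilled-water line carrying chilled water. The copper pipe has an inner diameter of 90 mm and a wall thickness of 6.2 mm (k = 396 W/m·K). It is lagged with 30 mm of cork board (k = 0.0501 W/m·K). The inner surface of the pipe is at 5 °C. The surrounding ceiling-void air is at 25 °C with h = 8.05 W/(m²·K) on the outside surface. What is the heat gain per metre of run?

For a radial system each layer contributes R = ln(r_out/r_in)/(2πkL); films add R = 1/(hA).
R_copper pipe wall = ln(51.2/45)/(2π×396×1) = 5.188×10^-5 K/W
R_cork board = ln(81.2/51.2)/(2π×0.0501×1) = 1.465 K/W
R_outer film = 1/(h_o·2πr_oL) = 1/(8.05×2π×0.0812×1) = 0.2435 K/W
R_total = 1.709 K/W
Q = ΔT/R_total = 20/1.709

q′ ≈ 11.7 W/m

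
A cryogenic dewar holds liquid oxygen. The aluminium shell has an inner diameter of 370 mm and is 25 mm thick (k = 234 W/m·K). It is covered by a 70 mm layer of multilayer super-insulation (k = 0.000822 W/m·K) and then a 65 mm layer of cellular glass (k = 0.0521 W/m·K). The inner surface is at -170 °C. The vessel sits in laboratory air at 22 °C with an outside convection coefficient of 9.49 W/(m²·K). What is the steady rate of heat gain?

Q ≈ 1.65 W

Radial (spherical) resistances in series:
R_aluminium shell = (1/0.185 − 1/0.21)/(4π×234) = 2.188×10^-4 K/W
R_multilayer super-insulation = (1/0.21 − 1/0.28)/(4π×0.000822) = 115.2 K/W
R_cellular glass = (1/0.28 − 1/0.345)/(4π×0.0521) = 1.028 K/W
R_outer film = 1/(h·4πr_o²) = 1/(9.49×4π×0.345²) = 0.07045 K/W
R_total = 116.3 K/W
Q = ΔT/R_total = 192/116.3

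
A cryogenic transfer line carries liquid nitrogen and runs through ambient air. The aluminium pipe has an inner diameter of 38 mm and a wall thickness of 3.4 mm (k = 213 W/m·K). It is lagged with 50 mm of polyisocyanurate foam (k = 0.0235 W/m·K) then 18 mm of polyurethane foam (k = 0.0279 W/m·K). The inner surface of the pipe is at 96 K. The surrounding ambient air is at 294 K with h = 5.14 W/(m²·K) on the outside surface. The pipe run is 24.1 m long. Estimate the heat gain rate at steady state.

Radial resistances (cylindrical: R_cond = ln(r_o/r_i)/(2πkL), R_conv = 1/(h·2πrL)):
R_aluminium pipe wall = ln(22.4/19)/(2π×213×24.1) = 5.104×10^-6 K/W
R_polyisocyanurate foam = ln(72.4/22.4)/(2π×0.0235×24.1) = 0.3297 K/W
R_polyurethane foam = ln(90.4/72.4)/(2π×0.0279×24.1) = 0.05256 K/W
R_outer film = 1/(h_o·2πr_oL) = 1/(5.14×2π×0.0904×24.1) = 0.01421 K/W
R_total = 0.3964 K/W
Q = ΔT/R_total = 198/0.3964

Q ≈ 499 W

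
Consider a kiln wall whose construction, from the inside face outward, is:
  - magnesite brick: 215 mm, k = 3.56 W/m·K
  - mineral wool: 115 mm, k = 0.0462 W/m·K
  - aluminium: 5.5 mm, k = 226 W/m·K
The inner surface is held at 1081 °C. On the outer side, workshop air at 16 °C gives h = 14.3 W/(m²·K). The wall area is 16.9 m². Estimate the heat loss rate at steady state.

Q ≈ 6870 W

Model the wall as resistances in series:
R_magnesite brick = L/(kA) = 0.215/(3.56×16.9) = 0.003574 K/W
R_mineral wool = L/(kA) = 0.115/(0.0462×16.9) = 0.1473 K/W
R_aluminium = L/(kA) = 0.0055/(226×16.9) = 1.44×10^-6 K/W
R_outer film = 1/(h_o·A) = 1/(14.3×16.9) = 0.004138 K/W
R_total = 0.155 K/W
Q = ΔT / R_total = 1065 / 0.155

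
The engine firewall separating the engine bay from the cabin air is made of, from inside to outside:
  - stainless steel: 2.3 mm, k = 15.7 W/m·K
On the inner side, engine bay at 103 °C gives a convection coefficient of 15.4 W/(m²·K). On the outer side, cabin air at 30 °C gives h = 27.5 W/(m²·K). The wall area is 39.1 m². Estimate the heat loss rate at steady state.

Q ≈ 28100 W

Model the wall as resistances in series:
R_inner film = 1/(h_i·A) = 1/(15.4×39.1) = 0.001661 K/W
R_stainless steel = L/(kA) = 0.0023/(15.7×39.1) = 3.747×10^-6 K/W
R_outer film = 1/(h_o·A) = 1/(27.5×39.1) = 9.3×10^-4 K/W
R_total = 0.002595 K/W
Q = ΔT / R_total = 73 / 0.002595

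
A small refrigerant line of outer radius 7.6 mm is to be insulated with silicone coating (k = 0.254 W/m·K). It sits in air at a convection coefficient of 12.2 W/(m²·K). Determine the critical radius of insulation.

For a cylinder r_cr = k/h = 0.254/12.2
r_cr = 20.8 mm; since the bare radius (7.6 mm) is below r_cr, adding a thin layer of insulation will *increase* heat loss.

r_cr ≈ 20.8 mm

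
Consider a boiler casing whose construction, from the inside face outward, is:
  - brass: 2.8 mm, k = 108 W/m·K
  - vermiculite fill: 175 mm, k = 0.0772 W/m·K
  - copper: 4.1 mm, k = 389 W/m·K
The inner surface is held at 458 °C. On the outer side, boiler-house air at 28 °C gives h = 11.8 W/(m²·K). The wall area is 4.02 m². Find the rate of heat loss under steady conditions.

Treating each layer as a thermal resistance in series:
R_brass = L/(kA) = 0.0028/(108×4.02) = 6.449×10^-6 K/W
R_vermiculite fill = L/(kA) = 0.175/(0.0772×4.02) = 0.5639 K/W
R_copper = L/(kA) = 0.0041/(389×4.02) = 2.622×10^-6 K/W
R_outer film = 1/(h_o·A) = 1/(11.8×4.02) = 0.02108 K/W
R_total = 0.585 K/W
Q = ΔT / R_total = 430 / 0.585

Q ≈ 735 W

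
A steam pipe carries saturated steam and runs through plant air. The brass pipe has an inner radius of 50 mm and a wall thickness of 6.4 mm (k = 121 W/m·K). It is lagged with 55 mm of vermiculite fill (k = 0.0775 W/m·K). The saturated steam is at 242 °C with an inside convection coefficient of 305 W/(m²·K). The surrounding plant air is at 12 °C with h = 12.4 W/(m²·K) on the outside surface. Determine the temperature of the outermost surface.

Per-layer cylindrical resistances, series-summed:
R_inner film = 1/(h_i·2πr₁L) = 1/(305×2π×0.05×1) = 0.01044 K/W
R_brass pipe wall = ln(56.4/50)/(2π×121×1) = 1.584×10^-4 K/W
R_vermiculite fill = ln(111.4/56.4)/(2π×0.0775×1) = 1.398 K/W
R_outer film = 1/(h_o·2πr_oL) = 1/(12.4×2π×0.1114×1) = 0.1152 K/W
R_total = 1.524 K/W
Q = ΔT/R_total = 230/1.524
Q = 151 W/m
T_interface = T_inner − Q·ΣR(inner→interface) = 242 − 151×1.408

T ≈ 29.4 °C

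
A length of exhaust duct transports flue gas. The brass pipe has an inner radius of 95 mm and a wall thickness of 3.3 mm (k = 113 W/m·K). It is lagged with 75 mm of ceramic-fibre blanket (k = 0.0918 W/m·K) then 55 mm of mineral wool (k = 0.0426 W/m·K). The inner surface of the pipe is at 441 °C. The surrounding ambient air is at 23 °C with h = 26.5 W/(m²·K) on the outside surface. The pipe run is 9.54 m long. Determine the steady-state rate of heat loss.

For a radial system each layer contributes R = ln(r_out/r_in)/(2πkL); films add R = 1/(hA).
R_brass pipe wall = ln(98.3/95)/(2π×113×9.54) = 5.041×10^-6 K/W
R_ceramic-fibre blanket = ln(173.3/98.3)/(2π×0.0918×9.54) = 0.103 K/W
R_mineral wool = ln(228.3/173.3)/(2π×0.0426×9.54) = 0.1079 K/W
R_outer film = 1/(h_o·2πr_oL) = 1/(26.5×2π×0.2283×9.54) = 0.002758 K/W
R_total = 0.2137 K/W
Q = ΔT/R_total = 418/0.2137

Q ≈ 1960 W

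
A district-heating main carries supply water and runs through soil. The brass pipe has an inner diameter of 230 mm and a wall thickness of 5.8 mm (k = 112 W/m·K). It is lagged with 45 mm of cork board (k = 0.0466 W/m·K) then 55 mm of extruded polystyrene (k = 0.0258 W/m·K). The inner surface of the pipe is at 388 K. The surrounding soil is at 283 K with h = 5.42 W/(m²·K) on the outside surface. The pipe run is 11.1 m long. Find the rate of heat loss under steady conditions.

Cylindrical conduction, so R = ln(r₂/r₁)/(2πkL) per layer, in series:
R_brass pipe wall = ln(120.8/115)/(2π×112×11.1) = 6.299×10^-6 K/W
R_cork board = ln(165.8/120.8)/(2π×0.0466×11.1) = 0.09743 K/W
R_extruded polystyrene = ln(220.8/165.8)/(2π×0.0258×11.1) = 0.1592 K/W
R_outer film = 1/(h_o·2πr_oL) = 1/(5.42×2π×0.2208×11.1) = 0.01198 K/W
R_total = 0.2686 K/W
Q = ΔT/R_total = 105/0.2686

Q ≈ 391 W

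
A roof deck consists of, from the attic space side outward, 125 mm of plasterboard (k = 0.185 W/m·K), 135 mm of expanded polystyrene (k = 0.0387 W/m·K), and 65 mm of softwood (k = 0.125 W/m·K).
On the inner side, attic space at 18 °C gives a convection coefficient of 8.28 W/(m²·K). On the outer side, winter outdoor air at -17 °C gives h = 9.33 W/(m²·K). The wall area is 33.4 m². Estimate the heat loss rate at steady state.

Q ≈ 238 W

Series thermal resistances:
R_inner film = 1/(h_i·A) = 1/(8.28×33.4) = 0.003616 K/W
R_plasterboard = L/(kA) = 0.125/(0.185×33.4) = 0.02023 K/W
R_expanded polystyrene = L/(kA) = 0.135/(0.0387×33.4) = 0.1044 K/W
R_softwood = L/(kA) = 0.065/(0.125×33.4) = 0.01557 K/W
R_outer film = 1/(h_o·A) = 1/(9.33×33.4) = 0.003209 K/W
R_total = 0.1471 K/W
Q = ΔT / R_total = 35 / 0.1471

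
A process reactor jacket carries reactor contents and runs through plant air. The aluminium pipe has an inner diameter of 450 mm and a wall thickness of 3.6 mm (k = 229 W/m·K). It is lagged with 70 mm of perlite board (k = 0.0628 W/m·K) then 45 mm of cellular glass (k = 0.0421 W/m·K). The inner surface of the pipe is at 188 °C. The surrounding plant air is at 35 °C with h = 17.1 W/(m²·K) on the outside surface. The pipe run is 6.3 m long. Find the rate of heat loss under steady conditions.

Q ≈ 781 W

Cylindrical conduction, so R = ln(r₂/r₁)/(2πkL) per layer, in series:
R_aluminium pipe wall = ln(228.6/225)/(2π×229×6.3) = 1.751×10^-6 K/W
R_perlite board = ln(298.6/228.6)/(2π×0.0628×6.3) = 0.1075 K/W
R_cellular glass = ln(343.6/298.6)/(2π×0.0421×6.3) = 0.08423 K/W
R_outer film = 1/(h_o·2πr_oL) = 1/(17.1×2π×0.3436×6.3) = 0.0043 K/W
R_total = 0.196 K/W
Q = ΔT/R_total = 153/0.196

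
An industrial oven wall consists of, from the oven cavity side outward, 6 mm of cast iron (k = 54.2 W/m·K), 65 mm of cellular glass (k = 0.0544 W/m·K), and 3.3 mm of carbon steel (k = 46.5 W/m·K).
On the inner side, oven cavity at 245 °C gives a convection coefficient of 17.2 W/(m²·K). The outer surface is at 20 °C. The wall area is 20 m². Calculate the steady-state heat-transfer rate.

Treating each layer as a thermal resistance in series:
R_inner film = 1/(h_i·A) = 1/(17.2×20) = 0.002907 K/W
R_cast iron = L/(kA) = 0.006/(54.2×20) = 5.535×10^-6 K/W
R_cellular glass = L/(kA) = 0.065/(0.0544×20) = 0.05974 K/W
R_carbon steel = L/(kA) = 0.0033/(46.5×20) = 3.548×10^-6 K/W
R_total = 0.06266 K/W
Q = ΔT / R_total = 225 / 0.06266

Q ≈ 3590 W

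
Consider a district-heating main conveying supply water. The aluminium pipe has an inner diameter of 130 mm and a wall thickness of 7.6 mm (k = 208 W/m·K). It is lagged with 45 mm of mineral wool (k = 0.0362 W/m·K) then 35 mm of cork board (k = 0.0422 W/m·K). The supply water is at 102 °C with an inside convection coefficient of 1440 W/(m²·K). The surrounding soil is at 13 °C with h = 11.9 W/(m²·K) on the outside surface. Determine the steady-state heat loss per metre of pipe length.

q′ ≈ 27.9 W/m

Cylindrical conduction, so R = ln(r₂/r₁)/(2πkL) per layer, in series:
R_inner film = 1/(h_i·2πr₁L) = 1/(1440×2π×0.065×1) = 0.0017 K/W
R_aluminium pipe wall = ln(72.6/65)/(2π×208×1) = 8.461×10^-5 K/W
R_mineral wool = ln(117.6/72.6)/(2π×0.0362×1) = 2.121 K/W
R_cork board = ln(152.6/117.6)/(2π×0.0422×1) = 0.9826 K/W
R_outer film = 1/(h_o·2πr_oL) = 1/(11.9×2π×0.1526×1) = 0.08764 K/W
R_total = 3.193 K/W
Q = ΔT/R_total = 89/3.193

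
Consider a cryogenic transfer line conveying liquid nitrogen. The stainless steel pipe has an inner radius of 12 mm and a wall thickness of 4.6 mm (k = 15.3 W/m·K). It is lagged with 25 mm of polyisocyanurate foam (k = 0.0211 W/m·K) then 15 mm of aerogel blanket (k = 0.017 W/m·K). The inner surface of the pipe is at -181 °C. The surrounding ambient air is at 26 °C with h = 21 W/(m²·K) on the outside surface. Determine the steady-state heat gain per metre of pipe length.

q′ ≈ 20.8 W/m

Cylindrical conduction, so R = ln(r₂/r₁)/(2πkL) per layer, in series:
R_stainless steel pipe wall = ln(16.6/12)/(2π×15.3×1) = 0.003375 K/W
R_polyisocyanurate foam = ln(41.6/16.6)/(2π×0.0211×1) = 6.93 K/W
R_aerogel blanket = ln(56.6/41.6)/(2π×0.017×1) = 2.883 K/W
R_outer film = 1/(h_o·2πr_oL) = 1/(21×2π×0.0566×1) = 0.1339 K/W
R_total = 9.95 K/W
Q = ΔT/R_total = 207/9.95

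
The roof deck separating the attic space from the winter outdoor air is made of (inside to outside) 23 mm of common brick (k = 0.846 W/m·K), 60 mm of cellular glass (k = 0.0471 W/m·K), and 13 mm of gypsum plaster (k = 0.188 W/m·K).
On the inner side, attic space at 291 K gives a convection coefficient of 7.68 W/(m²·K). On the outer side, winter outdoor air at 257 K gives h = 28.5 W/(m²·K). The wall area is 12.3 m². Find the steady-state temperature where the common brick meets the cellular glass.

Thermal resistances in series:
R_inner film = 1/(h_i·A) = 1/(7.68×12.3) = 0.01059 K/W
R_common brick = L/(kA) = 0.023/(0.846×12.3) = 0.00221 K/W
R_cellular glass = L/(kA) = 0.06/(0.0471×12.3) = 0.1036 K/W
R_gypsum plaster = L/(kA) = 0.013/(0.188×12.3) = 0.005622 K/W
R_outer film = 1/(h_o·A) = 1/(28.5×12.3) = 0.002853 K/W
R_total = 0.1248 K/W;  Q = ΔT/R_total = 34/0.1248 = 272.4 W
T_interface = T_inner − Q·ΣR(inner→interface) = 291 − 272×0.0128

T ≈ 288 K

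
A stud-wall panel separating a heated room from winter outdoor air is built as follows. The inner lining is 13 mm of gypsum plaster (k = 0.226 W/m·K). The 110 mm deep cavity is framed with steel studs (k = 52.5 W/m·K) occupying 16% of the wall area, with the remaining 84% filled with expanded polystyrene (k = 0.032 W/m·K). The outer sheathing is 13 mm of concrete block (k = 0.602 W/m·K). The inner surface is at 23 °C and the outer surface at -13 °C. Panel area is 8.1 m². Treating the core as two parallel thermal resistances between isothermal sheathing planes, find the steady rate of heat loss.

Q ≈ 3160 W

Sheathing layers in series; stud and cavity paths in parallel between them.
R_inner = 0.013/(0.226×8.1) = 0.007101 K/W
R_stud  = 0.11/(52.5×0.16×8.1) = 0.001617 K/W
R_cav   = 0.11/(0.032×0.84×8.1) = 0.5052 K/W
1/R_core = 1/R_stud + 1/R_cav → R_core = 0.001612 K/W
R_outer = 0.013/(0.602×8.1) = 0.002666 K/W
R_total = 0.01138 K/W
Q = ΔT/R_total = 36/0.01138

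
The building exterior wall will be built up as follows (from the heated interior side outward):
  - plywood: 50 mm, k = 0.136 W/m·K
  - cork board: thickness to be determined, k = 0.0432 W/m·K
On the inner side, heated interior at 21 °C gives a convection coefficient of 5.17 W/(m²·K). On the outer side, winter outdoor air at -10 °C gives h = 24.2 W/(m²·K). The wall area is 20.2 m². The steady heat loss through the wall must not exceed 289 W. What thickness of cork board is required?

Treating each layer as a thermal resistance in series:
R_inner film = 1/(h_i·A) = 1/(5.17×20.2) = 0.009575 K/W
R_plywood = L/(kA) = 0.05/(0.136×20.2) = 0.0182 K/W
R_outer film = 1/(h_o·A) = 1/(24.2×20.2) = 0.002046 K/W
Sum of the known resistances R_other = 0.02982 K/W
Required total resistance R_tot = ΔT/Q_allow = 31/289 = 0.1073 K/W
R_cork board = R_tot − R_other = 0.07745 K/W
L = R·k·A = 0.07745×0.0432×20.2

L ≈ 67.6 mm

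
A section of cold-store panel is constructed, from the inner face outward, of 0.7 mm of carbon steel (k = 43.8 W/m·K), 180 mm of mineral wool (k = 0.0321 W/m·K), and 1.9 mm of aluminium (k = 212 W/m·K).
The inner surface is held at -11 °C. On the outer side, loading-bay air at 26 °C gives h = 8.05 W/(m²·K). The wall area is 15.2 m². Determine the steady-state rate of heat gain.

Using the resistance-network approach (series):
R_carbon steel = L/(kA) = 0.0007/(43.8×15.2) = 1.051×10^-6 K/W
R_mineral wool = L/(kA) = 0.18/(0.0321×15.2) = 0.3689 K/W
R_aluminium = L/(kA) = 0.0019/(212×15.2) = 5.896×10^-7 K/W
R_outer film = 1/(h_o·A) = 1/(8.05×15.2) = 0.008173 K/W
R_total = 0.3771 K/W
Q = ΔT / R_total = 37 / 0.3771

Q ≈ 98.1 W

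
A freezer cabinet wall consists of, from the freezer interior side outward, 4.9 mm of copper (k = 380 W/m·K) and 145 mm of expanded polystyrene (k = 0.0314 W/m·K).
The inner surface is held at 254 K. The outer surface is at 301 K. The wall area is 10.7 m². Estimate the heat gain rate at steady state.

Thermal resistances in series:
R_copper = L/(kA) = 0.0049/(380×10.7) = 1.205×10^-6 K/W
R_expanded polystyrene = L/(kA) = 0.145/(0.0314×10.7) = 0.4316 K/W
R_total = 0.4316 K/W
Q = ΔT / R_total = 47 / 0.4316

Q ≈ 109 W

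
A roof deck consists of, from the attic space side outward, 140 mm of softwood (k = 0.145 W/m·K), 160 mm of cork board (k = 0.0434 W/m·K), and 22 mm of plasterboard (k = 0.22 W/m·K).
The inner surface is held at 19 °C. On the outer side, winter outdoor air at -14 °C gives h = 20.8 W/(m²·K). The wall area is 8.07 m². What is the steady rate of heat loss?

Series thermal resistances:
R_softwood = L/(kA) = 0.14/(0.145×8.07) = 0.1196 K/W
R_cork board = L/(kA) = 0.16/(0.0434×8.07) = 0.4568 K/W
R_plasterboard = L/(kA) = 0.022/(0.22×8.07) = 0.01239 K/W
R_outer film = 1/(h_o·A) = 1/(20.8×8.07) = 0.005957 K/W
R_total = 0.5948 K/W
Q = ΔT / R_total = 33 / 0.5948

Q ≈ 55.5 W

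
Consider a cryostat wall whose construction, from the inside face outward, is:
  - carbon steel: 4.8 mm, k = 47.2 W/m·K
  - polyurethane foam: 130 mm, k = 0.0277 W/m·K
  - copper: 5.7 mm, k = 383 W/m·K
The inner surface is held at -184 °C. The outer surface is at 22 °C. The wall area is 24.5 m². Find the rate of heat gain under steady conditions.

Series thermal resistances:
R_carbon steel = L/(kA) = 0.0048/(47.2×24.5) = 4.151×10^-6 K/W
R_polyurethane foam = L/(kA) = 0.13/(0.0277×24.5) = 0.1916 K/W
R_copper = L/(kA) = 0.0057/(383×24.5) = 6.074×10^-7 K/W
R_total = 0.1916 K/W
Q = ΔT / R_total = 206 / 0.1916

Q ≈ 1080 W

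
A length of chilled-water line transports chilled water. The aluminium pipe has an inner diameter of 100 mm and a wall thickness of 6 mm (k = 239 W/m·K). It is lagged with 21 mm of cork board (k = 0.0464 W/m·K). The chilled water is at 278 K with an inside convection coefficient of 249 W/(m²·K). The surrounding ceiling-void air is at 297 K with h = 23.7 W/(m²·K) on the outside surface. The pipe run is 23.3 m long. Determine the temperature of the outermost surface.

T ≈ 296 K

Treating each annulus and film as a series resistance:
R_inner film = 1/(h_i·2πr₁L) = 1/(249×2π×0.05×23.3) = 5.486×10^-4 K/W
R_aluminium pipe wall = ln(56/50)/(2π×239×23.3) = 3.239×10^-6 K/W
R_cork board = ln(77/56)/(2π×0.0464×23.3) = 0.04688 K/W
R_outer film = 1/(h_o·2πr_oL) = 1/(23.7×2π×0.077×23.3) = 0.003743 K/W
R_total = 0.05118 K/W
Q = ΔT/R_total = 19/0.05118
Q = 371 W
T_interface = T_inner + Q·ΣR(inner→interface) = 278 + 371×0.04743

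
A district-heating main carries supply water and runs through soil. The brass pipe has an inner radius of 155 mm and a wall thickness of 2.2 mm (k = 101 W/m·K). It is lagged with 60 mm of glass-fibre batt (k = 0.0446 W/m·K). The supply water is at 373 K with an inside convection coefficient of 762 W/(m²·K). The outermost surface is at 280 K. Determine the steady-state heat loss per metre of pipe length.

Per-layer cylindrical resistances, series-summed:
R_inner film = 1/(h_i·2πr₁L) = 1/(762×2π×0.155×1) = 0.001348 K/W
R_brass pipe wall = ln(157.2/155)/(2π×101×1) = 2.221×10^-5 K/W
R_glass-fibre batt = ln(217.2/157.2)/(2π×0.0446×1) = 1.154 K/W
R_total = 1.155 K/W
Q = ΔT/R_total = 93/1.155

q′ ≈ 80.5 W/m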